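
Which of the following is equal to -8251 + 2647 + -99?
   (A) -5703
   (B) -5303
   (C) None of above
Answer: A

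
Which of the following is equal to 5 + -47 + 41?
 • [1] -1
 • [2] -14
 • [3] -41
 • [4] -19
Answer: 1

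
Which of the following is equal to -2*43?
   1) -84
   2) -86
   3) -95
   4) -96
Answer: 2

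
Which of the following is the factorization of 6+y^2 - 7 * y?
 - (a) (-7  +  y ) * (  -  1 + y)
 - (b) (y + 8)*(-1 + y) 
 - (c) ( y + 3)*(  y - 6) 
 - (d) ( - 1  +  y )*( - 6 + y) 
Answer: d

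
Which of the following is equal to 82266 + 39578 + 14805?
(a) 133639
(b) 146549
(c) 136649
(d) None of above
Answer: c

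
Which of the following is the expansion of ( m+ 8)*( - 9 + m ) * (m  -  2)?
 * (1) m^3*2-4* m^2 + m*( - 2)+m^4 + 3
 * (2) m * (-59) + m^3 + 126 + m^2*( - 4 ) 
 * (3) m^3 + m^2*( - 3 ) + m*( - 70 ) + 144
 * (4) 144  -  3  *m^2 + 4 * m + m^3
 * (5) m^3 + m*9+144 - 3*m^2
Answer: 3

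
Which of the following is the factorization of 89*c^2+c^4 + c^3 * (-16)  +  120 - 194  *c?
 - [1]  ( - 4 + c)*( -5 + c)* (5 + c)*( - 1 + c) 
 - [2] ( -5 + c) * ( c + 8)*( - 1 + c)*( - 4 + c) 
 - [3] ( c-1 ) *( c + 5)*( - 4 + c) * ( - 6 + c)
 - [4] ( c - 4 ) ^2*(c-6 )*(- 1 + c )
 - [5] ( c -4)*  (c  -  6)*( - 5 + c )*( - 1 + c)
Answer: 5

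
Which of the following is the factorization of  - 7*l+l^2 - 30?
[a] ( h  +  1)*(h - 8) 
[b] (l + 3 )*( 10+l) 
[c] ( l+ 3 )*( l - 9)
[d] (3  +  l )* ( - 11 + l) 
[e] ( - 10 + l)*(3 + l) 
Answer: e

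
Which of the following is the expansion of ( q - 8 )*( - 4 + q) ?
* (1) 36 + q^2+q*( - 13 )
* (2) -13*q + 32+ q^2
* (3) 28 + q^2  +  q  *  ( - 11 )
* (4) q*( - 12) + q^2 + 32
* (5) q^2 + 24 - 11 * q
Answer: 4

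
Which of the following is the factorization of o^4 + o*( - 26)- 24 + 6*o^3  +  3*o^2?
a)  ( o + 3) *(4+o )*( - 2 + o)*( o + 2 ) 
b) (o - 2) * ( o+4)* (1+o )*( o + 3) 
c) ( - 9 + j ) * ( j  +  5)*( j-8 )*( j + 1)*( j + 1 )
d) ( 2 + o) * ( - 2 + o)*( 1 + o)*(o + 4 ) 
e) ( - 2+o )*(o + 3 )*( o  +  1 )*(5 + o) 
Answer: b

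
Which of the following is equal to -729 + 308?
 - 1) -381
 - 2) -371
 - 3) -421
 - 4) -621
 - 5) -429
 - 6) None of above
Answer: 3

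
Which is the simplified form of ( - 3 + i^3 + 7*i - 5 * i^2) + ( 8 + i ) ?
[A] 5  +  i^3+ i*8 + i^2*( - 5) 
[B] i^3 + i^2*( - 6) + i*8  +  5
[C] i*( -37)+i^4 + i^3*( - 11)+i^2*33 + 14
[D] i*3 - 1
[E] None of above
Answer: A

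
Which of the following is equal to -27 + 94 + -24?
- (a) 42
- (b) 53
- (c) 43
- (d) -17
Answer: c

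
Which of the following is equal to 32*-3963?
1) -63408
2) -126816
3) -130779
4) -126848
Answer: 2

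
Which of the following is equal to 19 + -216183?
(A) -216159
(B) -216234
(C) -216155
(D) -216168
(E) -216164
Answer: E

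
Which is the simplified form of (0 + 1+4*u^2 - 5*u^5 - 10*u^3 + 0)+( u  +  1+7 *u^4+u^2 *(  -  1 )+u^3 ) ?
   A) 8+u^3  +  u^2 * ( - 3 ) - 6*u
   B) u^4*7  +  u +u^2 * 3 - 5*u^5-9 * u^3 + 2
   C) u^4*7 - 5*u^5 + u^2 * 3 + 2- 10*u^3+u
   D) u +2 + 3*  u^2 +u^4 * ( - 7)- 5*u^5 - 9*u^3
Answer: B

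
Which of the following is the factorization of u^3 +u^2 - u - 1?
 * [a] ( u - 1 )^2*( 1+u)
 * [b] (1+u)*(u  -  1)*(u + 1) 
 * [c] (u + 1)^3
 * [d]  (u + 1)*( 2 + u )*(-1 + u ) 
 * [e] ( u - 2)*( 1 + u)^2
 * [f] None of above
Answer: b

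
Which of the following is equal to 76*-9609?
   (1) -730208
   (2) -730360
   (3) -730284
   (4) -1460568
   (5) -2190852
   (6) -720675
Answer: 3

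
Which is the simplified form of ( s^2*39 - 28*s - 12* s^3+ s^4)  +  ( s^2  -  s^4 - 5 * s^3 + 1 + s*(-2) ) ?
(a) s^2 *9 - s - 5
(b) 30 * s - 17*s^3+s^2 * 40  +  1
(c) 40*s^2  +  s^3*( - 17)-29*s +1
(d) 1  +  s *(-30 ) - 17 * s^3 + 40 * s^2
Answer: d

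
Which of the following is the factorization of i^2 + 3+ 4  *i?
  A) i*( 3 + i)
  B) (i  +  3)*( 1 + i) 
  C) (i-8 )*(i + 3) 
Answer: B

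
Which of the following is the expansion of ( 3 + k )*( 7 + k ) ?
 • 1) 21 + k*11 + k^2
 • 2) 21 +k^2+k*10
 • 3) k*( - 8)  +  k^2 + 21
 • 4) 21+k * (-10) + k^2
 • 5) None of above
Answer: 2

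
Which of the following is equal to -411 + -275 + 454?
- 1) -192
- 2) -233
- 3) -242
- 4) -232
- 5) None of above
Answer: 4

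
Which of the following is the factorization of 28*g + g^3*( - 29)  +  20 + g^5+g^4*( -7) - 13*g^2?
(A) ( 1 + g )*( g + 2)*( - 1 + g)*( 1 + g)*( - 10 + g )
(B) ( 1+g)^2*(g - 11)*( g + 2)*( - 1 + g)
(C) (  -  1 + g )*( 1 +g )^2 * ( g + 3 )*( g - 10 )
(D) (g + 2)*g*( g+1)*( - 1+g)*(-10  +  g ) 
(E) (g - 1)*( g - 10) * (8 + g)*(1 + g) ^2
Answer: A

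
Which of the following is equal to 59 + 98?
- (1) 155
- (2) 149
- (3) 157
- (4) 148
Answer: 3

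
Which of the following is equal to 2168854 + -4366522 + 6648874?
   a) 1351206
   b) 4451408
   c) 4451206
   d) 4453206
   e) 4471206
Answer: c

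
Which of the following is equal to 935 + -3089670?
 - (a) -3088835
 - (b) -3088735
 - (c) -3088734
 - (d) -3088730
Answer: b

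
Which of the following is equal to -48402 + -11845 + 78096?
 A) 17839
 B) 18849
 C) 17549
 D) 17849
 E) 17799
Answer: D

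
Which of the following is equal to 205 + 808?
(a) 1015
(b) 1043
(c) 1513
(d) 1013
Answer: d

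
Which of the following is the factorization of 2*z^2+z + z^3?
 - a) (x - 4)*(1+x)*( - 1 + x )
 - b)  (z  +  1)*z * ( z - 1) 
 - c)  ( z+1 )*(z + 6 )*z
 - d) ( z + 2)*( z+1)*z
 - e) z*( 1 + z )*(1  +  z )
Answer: e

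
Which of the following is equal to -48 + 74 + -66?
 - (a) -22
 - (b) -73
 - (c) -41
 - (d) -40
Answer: d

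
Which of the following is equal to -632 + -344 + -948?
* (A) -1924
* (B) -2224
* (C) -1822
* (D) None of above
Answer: A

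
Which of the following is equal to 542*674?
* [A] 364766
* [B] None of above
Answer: B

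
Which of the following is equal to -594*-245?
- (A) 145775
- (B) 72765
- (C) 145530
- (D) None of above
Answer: C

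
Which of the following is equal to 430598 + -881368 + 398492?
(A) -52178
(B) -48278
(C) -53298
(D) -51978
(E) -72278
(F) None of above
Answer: F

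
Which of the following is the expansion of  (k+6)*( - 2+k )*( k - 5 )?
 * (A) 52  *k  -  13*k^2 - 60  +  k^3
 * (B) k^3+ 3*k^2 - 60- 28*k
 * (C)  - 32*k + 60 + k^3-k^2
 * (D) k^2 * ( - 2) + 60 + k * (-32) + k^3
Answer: C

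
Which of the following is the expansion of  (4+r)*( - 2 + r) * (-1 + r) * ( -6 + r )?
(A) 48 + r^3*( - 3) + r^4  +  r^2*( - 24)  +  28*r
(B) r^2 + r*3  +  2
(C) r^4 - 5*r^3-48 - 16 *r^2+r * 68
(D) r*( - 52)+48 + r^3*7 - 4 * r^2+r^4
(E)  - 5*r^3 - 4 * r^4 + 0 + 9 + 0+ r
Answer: C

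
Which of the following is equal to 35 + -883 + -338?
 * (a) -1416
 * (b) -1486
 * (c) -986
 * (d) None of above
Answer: d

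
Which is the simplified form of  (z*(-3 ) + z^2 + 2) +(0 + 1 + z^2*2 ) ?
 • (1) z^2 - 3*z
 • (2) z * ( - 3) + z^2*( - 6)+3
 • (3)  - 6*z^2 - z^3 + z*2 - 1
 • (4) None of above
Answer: 4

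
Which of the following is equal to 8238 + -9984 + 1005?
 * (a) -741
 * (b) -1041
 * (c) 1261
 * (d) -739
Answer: a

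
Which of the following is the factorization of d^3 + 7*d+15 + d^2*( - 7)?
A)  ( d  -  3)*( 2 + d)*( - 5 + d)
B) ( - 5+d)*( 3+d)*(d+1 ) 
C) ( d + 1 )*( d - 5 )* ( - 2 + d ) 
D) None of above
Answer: D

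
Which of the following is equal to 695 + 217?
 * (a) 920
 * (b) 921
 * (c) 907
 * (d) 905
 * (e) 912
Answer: e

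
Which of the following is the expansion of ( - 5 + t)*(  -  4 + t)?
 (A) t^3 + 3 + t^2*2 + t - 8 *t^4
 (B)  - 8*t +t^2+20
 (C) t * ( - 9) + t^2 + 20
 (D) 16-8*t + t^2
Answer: C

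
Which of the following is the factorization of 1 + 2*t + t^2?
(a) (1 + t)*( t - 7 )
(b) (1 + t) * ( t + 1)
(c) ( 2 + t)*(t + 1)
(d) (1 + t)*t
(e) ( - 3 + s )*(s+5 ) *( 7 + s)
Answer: b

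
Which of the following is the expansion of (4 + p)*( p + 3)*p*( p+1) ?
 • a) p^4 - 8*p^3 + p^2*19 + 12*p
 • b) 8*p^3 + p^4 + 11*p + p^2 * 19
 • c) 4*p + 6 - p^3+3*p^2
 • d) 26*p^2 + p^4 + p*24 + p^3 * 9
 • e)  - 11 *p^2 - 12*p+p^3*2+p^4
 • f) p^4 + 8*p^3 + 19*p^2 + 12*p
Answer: f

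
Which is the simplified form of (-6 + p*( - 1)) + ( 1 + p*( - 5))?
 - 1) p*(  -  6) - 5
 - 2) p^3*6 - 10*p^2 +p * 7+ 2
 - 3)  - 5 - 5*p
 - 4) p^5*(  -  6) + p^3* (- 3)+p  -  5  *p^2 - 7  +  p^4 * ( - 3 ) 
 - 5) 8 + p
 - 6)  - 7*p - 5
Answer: 1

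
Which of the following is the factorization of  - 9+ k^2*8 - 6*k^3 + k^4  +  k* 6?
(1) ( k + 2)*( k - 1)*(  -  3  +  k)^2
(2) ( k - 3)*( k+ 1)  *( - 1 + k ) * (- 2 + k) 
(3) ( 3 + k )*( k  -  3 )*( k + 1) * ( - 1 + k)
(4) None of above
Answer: 4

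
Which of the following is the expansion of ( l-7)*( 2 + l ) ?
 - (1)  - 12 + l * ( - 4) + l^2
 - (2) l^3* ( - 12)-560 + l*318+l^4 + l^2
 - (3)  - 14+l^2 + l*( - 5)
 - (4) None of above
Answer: 3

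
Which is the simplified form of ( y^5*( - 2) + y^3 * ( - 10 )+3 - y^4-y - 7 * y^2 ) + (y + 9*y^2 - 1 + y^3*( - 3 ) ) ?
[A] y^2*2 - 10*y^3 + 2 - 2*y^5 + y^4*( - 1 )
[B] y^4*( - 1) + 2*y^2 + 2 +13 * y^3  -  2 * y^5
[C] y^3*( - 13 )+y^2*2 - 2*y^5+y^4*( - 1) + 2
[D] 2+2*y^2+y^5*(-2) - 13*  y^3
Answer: C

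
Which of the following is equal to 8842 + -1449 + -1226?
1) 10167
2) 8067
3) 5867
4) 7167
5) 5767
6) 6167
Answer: 6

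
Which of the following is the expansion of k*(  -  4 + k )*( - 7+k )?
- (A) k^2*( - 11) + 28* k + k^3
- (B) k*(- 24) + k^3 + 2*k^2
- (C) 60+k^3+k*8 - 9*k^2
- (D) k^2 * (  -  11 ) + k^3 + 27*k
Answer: A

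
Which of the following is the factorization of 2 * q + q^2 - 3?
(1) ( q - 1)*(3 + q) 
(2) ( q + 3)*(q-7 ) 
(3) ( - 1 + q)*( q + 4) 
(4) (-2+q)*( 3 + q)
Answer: 1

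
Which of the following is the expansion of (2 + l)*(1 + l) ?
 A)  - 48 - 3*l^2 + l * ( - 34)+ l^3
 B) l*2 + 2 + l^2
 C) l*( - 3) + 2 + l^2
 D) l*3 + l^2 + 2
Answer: D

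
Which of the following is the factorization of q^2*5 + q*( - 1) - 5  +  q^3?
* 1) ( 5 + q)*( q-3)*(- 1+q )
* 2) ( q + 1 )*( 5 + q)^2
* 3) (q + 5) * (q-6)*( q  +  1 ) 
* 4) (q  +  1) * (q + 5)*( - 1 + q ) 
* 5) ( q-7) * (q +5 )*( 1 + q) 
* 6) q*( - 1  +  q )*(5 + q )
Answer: 4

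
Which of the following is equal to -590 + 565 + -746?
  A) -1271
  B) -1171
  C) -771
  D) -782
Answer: C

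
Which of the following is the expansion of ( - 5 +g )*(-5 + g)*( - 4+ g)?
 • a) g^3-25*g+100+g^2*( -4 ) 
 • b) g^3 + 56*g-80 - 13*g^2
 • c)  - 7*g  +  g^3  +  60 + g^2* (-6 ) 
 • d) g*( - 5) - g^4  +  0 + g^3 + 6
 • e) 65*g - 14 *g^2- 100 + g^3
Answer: e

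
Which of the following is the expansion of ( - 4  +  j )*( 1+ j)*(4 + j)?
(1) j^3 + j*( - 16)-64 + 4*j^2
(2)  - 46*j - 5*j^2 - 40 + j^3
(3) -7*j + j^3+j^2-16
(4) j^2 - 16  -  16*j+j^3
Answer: 4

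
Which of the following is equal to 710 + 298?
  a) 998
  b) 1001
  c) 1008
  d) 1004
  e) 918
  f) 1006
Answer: c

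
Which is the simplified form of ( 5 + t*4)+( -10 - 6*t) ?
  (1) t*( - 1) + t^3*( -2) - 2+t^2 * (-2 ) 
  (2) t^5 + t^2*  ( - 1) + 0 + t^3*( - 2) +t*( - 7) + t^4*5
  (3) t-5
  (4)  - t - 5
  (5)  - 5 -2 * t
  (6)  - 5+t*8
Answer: 5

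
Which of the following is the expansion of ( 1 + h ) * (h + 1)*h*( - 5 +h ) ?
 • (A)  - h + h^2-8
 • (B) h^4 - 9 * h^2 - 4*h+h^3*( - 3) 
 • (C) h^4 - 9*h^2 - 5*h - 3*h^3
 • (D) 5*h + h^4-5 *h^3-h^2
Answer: C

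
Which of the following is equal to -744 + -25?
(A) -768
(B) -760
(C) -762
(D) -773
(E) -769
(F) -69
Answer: E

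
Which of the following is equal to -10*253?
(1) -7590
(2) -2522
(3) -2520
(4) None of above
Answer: 4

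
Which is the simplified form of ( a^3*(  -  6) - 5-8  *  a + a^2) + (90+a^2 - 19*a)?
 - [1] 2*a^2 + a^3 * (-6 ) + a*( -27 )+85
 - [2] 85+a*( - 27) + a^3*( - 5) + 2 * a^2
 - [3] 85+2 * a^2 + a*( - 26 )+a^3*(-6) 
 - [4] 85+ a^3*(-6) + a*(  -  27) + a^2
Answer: 1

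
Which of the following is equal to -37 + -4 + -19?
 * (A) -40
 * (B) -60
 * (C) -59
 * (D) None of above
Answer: B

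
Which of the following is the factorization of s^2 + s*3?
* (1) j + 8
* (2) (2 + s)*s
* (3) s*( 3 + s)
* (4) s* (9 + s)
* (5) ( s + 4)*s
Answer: 3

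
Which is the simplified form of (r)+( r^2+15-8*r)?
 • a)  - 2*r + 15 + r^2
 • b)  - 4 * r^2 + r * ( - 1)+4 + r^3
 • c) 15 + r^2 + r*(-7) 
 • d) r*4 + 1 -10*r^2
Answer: c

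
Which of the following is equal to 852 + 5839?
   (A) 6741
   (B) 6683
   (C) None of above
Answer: C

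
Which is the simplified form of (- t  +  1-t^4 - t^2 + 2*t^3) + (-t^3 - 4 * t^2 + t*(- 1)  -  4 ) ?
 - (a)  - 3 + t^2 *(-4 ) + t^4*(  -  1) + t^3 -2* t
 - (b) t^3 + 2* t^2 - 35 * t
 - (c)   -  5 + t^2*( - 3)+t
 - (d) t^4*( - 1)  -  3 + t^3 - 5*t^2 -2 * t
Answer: d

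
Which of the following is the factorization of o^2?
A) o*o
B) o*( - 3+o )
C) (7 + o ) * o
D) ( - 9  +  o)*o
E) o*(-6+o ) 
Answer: A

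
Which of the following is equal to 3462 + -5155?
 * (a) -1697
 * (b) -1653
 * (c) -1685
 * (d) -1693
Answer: d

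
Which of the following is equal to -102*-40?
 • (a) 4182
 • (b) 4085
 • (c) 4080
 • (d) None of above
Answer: c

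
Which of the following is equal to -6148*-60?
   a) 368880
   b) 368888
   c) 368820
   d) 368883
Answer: a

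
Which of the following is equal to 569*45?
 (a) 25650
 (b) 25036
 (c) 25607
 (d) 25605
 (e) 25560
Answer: d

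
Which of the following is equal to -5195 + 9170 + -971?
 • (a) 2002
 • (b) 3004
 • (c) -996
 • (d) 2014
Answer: b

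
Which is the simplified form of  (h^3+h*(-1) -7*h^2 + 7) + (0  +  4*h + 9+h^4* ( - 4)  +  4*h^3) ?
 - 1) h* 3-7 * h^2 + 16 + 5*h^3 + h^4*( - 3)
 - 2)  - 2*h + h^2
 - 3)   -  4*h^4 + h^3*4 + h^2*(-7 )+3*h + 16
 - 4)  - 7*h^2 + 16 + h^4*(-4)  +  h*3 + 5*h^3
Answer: 4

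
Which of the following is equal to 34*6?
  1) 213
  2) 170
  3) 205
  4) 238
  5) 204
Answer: 5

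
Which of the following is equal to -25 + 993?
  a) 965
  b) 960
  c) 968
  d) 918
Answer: c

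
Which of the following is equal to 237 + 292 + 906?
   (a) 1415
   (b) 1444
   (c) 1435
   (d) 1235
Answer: c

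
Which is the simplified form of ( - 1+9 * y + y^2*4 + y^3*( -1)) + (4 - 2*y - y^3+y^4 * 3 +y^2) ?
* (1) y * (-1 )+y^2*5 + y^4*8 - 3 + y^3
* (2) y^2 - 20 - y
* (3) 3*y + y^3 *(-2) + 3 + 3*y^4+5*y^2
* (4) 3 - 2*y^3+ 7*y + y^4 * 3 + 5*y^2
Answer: 4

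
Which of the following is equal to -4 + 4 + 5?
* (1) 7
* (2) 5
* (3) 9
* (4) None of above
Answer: 2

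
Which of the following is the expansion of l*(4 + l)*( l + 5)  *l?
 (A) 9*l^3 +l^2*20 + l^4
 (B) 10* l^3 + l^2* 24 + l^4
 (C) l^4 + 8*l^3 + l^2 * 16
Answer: A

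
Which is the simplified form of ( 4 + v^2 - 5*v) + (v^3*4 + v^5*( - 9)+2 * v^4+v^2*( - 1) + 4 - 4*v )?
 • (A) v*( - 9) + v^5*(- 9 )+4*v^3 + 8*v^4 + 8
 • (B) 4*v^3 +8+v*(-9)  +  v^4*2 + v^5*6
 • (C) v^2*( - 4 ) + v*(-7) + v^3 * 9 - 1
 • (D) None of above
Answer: D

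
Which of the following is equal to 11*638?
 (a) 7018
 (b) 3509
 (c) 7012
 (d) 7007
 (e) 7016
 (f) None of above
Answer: a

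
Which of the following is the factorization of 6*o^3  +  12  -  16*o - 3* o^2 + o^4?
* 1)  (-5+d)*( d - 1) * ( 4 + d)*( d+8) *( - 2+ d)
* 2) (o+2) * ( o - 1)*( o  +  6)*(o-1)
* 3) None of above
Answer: 2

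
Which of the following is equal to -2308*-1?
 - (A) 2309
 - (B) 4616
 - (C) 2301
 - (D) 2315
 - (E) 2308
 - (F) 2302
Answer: E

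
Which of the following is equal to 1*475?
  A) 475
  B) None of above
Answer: A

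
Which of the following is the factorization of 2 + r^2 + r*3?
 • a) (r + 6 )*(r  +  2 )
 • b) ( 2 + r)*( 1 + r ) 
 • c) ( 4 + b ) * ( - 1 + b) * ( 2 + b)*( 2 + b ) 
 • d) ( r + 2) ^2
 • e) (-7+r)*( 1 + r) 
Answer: b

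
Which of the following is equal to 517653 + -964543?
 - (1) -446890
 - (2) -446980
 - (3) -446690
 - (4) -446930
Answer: 1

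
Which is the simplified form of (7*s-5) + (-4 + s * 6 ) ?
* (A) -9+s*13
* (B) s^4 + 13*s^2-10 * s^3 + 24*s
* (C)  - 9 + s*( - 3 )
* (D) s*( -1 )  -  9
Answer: A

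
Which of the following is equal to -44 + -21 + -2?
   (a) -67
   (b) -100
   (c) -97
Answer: a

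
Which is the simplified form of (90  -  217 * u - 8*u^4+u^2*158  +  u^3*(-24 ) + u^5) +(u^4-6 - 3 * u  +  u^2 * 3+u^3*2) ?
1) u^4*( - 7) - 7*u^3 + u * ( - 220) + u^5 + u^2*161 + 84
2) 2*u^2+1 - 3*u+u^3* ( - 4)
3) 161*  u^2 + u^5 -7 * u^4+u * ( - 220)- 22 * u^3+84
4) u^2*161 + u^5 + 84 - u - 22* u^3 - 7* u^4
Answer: 3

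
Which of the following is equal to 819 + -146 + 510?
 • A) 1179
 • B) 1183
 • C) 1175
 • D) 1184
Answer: B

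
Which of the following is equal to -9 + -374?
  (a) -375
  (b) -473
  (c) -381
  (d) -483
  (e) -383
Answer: e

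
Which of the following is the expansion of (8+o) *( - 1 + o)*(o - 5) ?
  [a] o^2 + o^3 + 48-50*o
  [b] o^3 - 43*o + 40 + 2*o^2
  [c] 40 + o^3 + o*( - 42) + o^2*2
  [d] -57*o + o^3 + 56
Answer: b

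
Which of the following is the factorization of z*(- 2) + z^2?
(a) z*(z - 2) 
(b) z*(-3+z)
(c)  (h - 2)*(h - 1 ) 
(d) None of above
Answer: a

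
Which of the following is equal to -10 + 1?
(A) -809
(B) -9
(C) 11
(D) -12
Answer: B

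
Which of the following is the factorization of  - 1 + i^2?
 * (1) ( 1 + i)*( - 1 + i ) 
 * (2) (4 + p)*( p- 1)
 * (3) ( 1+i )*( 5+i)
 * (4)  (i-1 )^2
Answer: 1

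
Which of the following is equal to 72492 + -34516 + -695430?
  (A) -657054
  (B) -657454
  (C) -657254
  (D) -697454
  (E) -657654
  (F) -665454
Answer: B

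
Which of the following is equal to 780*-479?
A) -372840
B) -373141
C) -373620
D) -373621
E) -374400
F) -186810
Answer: C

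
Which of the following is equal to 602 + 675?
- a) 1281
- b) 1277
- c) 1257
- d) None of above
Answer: b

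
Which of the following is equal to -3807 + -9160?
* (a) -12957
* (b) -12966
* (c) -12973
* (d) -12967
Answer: d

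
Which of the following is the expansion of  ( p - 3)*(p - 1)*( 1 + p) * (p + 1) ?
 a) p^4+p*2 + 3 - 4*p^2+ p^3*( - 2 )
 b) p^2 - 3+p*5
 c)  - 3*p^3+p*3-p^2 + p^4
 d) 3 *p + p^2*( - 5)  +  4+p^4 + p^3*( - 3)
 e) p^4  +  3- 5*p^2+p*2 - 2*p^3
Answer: a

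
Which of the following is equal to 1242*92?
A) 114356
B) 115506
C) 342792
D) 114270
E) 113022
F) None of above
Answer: F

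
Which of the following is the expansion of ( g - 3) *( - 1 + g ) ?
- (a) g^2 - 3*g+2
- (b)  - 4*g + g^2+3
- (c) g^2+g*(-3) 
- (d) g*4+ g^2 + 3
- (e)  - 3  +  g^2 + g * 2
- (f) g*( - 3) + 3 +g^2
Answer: b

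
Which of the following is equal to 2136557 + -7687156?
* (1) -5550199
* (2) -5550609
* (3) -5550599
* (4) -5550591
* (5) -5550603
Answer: 3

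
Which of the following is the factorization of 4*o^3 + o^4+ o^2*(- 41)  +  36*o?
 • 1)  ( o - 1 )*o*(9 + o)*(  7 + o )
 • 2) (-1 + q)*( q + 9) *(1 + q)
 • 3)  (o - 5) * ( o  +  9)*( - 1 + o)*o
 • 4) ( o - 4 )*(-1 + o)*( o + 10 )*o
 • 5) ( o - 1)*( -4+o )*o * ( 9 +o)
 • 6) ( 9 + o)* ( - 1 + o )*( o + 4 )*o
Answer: 5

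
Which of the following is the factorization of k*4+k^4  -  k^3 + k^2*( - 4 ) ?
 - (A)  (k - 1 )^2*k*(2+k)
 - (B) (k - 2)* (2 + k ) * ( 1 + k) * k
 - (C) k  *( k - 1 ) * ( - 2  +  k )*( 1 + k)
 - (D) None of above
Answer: D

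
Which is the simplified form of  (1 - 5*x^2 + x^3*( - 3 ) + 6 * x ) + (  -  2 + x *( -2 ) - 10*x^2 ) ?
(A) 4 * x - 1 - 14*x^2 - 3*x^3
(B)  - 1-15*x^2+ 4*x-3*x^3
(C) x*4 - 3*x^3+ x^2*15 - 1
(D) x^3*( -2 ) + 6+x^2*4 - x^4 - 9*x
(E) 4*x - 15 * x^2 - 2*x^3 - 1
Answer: B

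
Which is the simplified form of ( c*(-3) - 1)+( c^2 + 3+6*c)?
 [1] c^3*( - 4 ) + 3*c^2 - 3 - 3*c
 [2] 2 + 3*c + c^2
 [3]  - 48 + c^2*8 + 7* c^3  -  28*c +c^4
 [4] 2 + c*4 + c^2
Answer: 2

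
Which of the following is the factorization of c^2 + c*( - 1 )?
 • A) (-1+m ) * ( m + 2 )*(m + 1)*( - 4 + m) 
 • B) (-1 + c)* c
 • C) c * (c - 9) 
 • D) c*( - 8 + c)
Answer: B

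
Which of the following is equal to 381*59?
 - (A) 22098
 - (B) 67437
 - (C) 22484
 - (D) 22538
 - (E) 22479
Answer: E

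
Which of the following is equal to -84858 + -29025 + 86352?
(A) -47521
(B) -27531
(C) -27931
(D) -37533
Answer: B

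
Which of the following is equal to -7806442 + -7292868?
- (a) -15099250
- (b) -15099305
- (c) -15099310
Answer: c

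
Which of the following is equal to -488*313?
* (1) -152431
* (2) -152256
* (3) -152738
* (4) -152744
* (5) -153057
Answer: 4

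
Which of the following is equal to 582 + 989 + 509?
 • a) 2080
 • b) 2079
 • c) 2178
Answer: a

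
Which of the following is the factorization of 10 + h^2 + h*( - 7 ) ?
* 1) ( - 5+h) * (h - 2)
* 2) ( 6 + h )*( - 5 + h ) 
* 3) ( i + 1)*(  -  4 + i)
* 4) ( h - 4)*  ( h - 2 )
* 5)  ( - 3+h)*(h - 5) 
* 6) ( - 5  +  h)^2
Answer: 1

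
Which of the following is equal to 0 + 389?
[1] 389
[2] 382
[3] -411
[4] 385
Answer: 1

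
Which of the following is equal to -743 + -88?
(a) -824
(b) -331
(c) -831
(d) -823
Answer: c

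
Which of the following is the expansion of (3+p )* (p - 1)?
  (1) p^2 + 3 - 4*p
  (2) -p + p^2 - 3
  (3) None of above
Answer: 3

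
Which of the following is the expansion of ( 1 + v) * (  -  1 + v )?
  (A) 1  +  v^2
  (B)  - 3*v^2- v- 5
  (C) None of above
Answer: C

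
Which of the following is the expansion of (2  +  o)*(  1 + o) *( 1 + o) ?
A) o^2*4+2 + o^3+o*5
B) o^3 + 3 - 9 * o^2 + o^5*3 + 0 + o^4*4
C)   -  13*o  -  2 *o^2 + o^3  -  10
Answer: A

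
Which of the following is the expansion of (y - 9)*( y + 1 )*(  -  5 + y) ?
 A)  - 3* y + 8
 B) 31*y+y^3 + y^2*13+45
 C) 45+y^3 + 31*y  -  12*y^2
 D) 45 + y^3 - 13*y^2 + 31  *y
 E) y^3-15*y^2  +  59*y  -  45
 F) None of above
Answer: D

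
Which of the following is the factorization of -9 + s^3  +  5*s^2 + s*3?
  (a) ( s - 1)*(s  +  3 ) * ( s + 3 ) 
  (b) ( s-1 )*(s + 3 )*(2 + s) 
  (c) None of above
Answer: a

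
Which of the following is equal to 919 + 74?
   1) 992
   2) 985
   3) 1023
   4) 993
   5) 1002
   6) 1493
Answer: 4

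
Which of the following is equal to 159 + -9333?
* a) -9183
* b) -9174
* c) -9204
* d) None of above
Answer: b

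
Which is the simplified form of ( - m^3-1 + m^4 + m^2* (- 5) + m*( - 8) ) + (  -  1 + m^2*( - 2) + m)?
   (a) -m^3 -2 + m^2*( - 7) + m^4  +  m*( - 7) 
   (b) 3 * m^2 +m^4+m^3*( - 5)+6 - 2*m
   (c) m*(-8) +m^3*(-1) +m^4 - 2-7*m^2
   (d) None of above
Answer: a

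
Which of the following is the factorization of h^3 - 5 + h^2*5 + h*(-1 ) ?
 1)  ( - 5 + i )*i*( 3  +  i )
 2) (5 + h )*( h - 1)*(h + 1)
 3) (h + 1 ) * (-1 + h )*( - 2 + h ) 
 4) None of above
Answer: 2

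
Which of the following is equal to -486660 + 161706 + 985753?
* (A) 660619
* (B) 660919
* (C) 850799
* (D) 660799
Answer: D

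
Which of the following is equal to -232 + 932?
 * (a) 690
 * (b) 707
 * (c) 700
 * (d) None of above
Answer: c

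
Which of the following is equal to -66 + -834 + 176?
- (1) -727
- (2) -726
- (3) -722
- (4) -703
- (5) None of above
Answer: 5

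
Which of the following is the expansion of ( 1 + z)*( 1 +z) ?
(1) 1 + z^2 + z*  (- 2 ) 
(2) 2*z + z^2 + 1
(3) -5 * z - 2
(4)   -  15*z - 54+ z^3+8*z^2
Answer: 2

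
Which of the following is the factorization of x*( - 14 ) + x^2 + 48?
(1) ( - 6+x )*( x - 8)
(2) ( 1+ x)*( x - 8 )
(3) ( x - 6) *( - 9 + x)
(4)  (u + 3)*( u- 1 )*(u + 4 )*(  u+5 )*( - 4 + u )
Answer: 1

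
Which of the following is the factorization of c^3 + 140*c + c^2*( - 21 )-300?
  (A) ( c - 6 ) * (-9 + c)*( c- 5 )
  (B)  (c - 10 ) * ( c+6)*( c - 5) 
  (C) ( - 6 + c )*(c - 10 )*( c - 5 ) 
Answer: C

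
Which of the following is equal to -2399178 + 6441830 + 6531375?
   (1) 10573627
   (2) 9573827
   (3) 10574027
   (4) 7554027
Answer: 3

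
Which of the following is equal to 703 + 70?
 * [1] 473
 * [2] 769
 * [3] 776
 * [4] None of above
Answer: 4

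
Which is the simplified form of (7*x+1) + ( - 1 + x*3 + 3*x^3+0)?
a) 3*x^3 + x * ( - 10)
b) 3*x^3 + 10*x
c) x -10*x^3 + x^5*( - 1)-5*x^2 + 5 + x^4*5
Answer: b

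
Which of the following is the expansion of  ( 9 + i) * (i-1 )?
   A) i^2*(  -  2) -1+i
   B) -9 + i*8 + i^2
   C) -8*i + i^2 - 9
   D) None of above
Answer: B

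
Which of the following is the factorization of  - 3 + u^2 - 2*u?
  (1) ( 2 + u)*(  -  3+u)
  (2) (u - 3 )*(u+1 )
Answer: 2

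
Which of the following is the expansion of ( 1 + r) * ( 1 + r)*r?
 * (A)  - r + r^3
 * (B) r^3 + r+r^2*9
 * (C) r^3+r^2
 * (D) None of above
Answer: D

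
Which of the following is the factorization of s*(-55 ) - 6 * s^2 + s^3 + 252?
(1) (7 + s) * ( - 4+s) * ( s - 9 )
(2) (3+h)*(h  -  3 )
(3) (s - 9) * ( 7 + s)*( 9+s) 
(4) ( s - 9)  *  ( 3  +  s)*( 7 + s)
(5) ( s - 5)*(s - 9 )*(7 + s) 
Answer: 1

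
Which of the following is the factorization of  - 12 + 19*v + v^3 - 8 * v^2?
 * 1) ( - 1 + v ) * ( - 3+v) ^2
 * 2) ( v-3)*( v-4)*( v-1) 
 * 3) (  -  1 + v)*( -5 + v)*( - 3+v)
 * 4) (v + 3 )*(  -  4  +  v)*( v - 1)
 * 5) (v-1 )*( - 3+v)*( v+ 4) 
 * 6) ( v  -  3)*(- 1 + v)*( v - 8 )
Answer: 2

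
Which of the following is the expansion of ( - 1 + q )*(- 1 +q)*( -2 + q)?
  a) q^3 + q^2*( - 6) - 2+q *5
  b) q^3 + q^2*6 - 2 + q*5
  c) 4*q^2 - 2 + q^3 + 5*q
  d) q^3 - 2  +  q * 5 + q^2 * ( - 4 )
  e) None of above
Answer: d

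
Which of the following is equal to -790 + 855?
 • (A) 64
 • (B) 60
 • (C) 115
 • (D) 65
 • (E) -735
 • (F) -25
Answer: D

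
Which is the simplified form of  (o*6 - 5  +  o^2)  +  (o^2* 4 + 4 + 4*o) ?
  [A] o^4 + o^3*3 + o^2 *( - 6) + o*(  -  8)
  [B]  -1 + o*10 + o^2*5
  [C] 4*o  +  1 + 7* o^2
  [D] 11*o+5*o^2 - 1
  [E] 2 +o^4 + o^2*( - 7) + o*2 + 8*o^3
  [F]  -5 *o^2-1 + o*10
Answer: B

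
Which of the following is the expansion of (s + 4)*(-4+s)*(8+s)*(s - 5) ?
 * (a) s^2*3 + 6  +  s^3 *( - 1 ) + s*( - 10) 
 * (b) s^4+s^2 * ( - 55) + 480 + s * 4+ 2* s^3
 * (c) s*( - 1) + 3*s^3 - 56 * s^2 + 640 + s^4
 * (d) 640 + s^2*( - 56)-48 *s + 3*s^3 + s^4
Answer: d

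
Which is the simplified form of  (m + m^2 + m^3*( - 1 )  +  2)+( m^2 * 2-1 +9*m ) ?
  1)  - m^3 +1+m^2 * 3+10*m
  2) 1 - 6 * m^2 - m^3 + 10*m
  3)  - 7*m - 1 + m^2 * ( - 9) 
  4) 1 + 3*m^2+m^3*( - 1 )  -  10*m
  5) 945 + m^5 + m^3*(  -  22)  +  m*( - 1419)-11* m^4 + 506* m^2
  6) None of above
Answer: 1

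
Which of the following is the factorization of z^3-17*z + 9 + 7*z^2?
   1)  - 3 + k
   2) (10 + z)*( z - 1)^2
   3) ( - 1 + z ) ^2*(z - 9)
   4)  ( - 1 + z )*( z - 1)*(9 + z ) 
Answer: 4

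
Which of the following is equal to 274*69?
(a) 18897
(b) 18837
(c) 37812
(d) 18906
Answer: d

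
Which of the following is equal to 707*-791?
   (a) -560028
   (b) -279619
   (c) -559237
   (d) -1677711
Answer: c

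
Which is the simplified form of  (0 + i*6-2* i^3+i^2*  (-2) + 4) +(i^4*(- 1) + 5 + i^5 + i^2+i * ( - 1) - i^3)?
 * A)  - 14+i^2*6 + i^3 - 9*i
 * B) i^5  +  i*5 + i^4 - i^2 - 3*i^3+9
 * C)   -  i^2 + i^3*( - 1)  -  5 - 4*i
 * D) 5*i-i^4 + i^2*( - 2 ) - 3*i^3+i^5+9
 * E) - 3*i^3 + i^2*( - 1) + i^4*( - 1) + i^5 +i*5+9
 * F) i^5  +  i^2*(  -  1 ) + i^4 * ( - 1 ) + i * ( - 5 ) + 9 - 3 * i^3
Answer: E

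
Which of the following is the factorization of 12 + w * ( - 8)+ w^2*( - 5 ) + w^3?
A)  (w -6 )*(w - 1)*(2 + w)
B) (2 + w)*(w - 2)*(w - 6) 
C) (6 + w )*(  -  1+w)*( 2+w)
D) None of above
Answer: A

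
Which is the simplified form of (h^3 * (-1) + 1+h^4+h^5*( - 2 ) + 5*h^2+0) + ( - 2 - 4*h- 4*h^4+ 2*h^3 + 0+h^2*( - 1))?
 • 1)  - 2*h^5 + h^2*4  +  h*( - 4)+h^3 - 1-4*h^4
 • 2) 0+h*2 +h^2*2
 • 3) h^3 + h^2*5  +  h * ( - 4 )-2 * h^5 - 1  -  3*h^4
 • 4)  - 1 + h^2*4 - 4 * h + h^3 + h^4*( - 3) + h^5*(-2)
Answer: 4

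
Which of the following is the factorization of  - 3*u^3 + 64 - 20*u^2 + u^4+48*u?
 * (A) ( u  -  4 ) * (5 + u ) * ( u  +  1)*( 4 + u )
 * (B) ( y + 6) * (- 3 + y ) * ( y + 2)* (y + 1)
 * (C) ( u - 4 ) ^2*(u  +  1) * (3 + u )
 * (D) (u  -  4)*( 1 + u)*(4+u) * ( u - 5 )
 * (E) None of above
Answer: E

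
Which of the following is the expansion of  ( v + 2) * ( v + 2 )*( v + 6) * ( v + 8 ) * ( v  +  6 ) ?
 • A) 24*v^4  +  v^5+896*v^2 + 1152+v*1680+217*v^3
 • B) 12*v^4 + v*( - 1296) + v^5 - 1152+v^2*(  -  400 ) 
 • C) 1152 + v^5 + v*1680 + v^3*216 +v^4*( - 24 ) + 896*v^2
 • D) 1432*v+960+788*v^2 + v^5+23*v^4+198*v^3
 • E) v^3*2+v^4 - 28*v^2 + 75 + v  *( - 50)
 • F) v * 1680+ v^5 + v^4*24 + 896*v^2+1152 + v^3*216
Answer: F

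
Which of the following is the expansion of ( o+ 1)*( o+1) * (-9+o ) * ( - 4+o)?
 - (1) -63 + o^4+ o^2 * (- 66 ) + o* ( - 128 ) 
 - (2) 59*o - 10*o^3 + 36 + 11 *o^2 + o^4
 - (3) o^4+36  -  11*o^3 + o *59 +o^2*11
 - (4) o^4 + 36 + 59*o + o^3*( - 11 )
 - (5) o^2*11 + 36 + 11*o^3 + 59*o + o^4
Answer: 3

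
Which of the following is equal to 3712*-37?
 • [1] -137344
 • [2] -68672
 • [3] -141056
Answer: 1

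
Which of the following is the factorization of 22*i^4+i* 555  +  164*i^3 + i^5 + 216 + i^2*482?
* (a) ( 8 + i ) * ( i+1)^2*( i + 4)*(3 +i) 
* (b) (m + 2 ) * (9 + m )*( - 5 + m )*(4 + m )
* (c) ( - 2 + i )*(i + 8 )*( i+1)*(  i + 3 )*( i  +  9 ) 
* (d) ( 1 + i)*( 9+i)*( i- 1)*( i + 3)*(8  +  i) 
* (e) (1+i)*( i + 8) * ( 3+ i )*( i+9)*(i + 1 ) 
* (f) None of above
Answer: e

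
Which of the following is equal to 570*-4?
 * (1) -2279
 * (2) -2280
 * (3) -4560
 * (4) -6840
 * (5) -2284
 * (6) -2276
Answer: 2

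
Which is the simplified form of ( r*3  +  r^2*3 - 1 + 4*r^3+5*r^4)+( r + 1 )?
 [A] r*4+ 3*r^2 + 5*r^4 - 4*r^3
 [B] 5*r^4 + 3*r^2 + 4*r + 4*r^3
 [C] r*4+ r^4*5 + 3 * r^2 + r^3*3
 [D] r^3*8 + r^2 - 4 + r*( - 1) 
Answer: B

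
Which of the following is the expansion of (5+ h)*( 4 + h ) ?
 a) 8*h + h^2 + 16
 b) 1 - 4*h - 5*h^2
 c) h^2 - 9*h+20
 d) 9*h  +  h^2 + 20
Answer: d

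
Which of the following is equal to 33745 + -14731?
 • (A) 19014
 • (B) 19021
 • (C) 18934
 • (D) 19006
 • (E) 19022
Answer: A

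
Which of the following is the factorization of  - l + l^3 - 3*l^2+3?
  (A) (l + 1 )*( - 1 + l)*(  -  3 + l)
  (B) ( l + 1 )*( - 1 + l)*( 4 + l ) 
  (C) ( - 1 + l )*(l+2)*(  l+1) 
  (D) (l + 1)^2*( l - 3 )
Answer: A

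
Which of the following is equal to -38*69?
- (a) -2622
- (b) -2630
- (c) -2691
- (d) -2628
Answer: a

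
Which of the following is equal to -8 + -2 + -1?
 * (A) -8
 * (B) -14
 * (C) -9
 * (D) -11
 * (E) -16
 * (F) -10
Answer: D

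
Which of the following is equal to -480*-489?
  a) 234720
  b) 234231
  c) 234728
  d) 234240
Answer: a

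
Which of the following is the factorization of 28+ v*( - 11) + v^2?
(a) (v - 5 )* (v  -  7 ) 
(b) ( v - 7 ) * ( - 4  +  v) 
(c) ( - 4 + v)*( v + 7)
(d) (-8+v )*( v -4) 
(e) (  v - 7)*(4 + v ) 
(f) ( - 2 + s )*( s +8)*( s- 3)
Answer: b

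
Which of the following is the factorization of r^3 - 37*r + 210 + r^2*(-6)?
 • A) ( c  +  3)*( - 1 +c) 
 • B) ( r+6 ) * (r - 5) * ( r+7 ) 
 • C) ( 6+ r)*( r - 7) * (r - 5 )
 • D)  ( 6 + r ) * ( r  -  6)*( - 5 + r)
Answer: C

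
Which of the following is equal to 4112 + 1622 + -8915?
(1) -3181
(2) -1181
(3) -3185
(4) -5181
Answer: 1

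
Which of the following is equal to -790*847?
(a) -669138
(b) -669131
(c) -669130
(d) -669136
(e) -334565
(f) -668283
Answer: c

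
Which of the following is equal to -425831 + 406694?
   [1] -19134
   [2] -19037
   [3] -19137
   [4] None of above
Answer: 3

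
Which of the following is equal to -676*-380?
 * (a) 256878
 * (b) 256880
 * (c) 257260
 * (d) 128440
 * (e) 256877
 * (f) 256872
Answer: b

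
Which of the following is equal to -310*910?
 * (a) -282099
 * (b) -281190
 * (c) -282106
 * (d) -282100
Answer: d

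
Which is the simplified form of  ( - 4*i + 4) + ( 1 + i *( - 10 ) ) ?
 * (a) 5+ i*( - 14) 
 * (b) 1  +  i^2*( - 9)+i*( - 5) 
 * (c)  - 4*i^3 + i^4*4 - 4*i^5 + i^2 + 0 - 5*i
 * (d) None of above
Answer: a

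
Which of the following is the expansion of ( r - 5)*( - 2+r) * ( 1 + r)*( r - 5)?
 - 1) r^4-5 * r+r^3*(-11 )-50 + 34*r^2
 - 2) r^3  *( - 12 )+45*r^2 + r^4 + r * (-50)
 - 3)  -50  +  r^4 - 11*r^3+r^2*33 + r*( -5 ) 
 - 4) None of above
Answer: 3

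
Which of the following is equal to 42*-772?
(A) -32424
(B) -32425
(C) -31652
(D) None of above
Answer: A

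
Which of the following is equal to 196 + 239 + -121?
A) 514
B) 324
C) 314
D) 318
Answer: C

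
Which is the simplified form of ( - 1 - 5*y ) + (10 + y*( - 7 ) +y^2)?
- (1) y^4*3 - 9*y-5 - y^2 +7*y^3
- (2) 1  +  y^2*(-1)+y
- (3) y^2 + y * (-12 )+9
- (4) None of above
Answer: 3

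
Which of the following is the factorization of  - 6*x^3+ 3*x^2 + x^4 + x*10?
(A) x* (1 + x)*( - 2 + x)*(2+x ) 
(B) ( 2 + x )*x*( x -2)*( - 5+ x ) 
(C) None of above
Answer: C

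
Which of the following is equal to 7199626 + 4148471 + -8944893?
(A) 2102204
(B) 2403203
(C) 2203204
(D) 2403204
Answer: D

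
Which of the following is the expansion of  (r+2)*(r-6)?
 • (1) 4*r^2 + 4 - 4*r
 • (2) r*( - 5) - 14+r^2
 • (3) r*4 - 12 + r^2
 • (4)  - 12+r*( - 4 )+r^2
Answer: 4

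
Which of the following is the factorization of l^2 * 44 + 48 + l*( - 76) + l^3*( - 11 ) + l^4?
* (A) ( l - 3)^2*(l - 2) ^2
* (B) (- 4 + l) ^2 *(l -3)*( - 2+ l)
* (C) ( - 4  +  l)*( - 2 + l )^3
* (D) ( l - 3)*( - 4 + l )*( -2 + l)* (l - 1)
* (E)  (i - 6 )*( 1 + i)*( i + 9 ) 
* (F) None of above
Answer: F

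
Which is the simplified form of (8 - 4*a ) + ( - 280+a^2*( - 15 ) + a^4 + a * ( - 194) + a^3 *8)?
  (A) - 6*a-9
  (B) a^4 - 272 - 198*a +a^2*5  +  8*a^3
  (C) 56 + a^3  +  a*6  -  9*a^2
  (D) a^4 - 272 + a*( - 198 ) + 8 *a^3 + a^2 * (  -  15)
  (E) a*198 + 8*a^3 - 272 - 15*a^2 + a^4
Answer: D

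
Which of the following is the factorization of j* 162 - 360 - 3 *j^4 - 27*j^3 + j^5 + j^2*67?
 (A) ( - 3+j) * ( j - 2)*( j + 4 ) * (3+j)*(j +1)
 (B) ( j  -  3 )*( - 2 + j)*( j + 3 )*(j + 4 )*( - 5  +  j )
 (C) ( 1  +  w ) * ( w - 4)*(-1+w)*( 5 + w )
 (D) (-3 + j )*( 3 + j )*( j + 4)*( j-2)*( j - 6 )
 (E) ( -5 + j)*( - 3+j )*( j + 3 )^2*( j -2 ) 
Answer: B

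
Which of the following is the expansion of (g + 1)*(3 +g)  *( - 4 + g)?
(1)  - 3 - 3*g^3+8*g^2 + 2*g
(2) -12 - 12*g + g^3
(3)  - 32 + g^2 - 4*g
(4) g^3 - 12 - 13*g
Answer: 4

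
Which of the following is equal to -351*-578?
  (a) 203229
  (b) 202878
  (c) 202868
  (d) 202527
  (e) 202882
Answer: b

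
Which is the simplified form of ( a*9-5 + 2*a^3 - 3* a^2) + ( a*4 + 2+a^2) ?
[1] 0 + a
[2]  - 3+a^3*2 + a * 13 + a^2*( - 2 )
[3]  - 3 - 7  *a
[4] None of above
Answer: 2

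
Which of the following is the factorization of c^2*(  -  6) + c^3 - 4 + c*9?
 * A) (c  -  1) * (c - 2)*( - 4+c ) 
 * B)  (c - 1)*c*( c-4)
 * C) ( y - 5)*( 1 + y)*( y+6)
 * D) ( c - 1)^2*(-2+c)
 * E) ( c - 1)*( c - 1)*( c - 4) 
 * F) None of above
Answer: E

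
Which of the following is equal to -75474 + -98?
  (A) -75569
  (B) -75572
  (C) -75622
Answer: B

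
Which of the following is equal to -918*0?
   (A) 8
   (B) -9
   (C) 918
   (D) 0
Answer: D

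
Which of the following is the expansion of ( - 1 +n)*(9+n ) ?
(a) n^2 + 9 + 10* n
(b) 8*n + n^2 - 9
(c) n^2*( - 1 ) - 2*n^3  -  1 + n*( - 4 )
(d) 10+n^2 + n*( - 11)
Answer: b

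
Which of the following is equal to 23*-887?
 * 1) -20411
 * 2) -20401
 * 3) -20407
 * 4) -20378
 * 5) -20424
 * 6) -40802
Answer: 2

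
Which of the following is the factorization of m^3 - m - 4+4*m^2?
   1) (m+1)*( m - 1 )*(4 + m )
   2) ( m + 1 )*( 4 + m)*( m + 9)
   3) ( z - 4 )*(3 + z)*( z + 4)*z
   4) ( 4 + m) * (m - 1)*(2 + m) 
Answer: 1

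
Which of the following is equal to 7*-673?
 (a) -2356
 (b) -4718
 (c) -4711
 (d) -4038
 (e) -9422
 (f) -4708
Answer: c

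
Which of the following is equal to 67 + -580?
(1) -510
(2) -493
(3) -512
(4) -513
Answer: 4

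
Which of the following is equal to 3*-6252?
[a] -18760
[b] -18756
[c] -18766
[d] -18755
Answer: b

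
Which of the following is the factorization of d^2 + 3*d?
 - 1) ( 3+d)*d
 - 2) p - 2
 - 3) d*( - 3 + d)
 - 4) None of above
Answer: 1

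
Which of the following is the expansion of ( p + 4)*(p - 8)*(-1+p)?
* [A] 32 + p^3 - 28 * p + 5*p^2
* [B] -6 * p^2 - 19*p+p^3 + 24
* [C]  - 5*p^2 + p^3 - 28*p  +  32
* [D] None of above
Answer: C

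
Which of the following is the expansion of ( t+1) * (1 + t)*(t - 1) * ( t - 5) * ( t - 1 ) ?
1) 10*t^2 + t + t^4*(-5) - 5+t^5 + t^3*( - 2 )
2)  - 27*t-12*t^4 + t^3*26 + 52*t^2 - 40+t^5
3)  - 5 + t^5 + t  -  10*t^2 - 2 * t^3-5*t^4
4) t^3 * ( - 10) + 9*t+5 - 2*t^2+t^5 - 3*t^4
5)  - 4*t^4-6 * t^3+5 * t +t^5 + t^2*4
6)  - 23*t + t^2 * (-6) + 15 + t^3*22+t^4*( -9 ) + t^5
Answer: 1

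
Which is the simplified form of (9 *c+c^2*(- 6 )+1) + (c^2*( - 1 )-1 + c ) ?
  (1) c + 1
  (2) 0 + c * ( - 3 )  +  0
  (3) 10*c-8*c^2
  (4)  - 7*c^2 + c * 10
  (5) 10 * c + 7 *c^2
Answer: 4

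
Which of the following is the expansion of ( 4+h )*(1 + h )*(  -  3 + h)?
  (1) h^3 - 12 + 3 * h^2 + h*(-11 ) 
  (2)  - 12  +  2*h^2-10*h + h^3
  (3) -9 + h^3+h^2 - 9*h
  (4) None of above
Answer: 4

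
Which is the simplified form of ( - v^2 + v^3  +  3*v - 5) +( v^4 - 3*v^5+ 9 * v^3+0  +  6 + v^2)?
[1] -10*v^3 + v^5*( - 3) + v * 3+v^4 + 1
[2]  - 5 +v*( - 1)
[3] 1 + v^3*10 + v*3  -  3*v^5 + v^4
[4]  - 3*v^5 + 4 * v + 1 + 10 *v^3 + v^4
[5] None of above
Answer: 3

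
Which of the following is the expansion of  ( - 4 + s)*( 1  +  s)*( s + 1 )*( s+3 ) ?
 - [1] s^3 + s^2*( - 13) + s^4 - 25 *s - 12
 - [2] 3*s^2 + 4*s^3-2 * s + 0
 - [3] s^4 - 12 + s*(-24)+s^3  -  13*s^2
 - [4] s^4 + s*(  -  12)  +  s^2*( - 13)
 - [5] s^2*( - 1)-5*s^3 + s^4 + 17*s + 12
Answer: 1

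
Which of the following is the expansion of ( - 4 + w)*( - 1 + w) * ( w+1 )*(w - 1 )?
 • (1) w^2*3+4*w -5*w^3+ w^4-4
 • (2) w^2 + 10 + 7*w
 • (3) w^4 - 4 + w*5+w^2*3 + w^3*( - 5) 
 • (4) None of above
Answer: 3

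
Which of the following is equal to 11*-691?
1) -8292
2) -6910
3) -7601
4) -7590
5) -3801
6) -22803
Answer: 3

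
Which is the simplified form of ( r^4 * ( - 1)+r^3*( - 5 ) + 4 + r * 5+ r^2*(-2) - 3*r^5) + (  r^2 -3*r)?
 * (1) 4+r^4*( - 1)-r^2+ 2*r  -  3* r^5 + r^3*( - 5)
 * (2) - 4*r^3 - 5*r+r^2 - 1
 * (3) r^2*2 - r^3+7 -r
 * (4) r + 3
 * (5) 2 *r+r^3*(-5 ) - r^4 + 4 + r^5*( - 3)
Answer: 1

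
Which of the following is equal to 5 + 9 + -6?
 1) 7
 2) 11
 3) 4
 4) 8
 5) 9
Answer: 4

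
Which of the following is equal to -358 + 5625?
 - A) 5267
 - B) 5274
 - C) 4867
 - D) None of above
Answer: A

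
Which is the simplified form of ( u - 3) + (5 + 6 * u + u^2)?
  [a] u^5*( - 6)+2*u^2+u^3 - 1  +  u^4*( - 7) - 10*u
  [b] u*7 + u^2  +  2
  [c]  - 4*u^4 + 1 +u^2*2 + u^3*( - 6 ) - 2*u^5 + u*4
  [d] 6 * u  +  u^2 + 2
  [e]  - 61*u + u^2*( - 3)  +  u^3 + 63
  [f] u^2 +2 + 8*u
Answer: b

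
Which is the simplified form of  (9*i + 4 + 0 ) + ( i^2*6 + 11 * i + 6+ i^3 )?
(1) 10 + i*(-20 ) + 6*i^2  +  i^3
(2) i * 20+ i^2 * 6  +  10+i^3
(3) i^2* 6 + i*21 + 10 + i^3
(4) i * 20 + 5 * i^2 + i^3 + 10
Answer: 2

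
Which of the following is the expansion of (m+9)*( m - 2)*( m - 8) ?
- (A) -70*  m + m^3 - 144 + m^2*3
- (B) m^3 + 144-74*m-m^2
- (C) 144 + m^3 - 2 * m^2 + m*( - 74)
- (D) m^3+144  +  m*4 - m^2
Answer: B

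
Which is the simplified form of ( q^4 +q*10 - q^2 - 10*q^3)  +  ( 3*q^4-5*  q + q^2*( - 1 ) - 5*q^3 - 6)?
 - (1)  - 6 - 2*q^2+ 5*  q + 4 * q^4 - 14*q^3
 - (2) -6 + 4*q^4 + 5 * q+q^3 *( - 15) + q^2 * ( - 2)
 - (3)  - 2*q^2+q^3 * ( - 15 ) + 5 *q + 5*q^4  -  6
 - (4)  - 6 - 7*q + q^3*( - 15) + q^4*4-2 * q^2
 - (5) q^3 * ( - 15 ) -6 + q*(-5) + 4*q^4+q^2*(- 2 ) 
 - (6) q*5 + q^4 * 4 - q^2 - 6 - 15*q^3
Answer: 2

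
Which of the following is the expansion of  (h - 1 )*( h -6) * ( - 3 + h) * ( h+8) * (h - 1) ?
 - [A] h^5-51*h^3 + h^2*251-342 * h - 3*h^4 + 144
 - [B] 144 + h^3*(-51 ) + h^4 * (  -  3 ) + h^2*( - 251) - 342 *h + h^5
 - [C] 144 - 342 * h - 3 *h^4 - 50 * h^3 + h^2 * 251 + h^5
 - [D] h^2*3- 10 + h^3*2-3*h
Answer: A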